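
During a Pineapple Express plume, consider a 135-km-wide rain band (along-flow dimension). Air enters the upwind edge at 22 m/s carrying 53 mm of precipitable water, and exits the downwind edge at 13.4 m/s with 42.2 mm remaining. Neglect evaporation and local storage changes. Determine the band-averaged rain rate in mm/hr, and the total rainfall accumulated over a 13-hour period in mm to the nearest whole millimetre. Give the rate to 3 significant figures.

R ≈ 16.0 mm/hr; total ≈ 208 mm

Column moisture flux per unit crosswind length is F = V × PW.
Inflow: F_in = 22 × 53 = 1166 mm·m/s
Outflow: F_out = 13.4 × 42.2 = 565.48 mm·m/s
Steady-state rate R = (F_in − F_out)/L = (1166 − 565.48) / 135000 m = 4.448e-03 mm/s.
R = 4.448e-03 × 3600 = 16.0 mm/hr.
Over 13 h: total = 16.0 × 13 = 208 mm.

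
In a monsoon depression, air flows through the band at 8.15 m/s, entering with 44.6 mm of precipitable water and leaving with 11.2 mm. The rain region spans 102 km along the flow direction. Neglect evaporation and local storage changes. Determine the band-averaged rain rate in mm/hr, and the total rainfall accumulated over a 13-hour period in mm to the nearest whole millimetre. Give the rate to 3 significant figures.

R ≈ 9.61 mm/hr; total ≈ 125 mm

Column moisture flux per unit crosswind length is F = V × PW.
Inflow: F_in = 8.15 × 44.6 = 363.49 mm·m/s
Outflow: F_out = 8.15 × 11.2 = 91.28 mm·m/s
Steady-state rate R = (F_in − F_out)/L = (363.49 − 91.28) / 102000 m = 2.669e-03 mm/s.
R = 2.669e-03 × 3600 = 9.61 mm/hr.
Over 13 h: total = 9.61 × 13 = 124.93 ≈ 125 mm.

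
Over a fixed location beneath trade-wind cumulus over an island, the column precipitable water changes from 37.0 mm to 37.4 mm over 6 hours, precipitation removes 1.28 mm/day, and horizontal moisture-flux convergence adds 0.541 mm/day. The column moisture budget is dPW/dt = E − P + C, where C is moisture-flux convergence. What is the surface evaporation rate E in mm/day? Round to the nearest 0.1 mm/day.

dPW/dt = (37.4 − 37.0) mm / (6/24 day) = +1.600 mm/day.
E = dPW/dt + P − C = (+1.600) + 1.28 − (0.541) = 2.3 mm/day.

E ≈ 2.3 mm/day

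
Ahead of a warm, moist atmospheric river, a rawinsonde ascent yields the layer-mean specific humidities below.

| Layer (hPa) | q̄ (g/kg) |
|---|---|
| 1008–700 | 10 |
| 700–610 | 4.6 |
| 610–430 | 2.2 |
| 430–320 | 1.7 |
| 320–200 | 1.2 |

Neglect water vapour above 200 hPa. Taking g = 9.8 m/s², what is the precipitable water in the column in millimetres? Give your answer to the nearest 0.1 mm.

Precipitable water is the column-integrated vapour mass per unit area: PW = (1/g) Σ q̄ Δp, with q in kg/kg and Δp in Pa (1 kg/m² of water = 1 mm).
Layer 1008–700 hPa: Δp = 308 hPa = 30800 Pa, q̄ = 0.01 kg/kg → 0.01 × 30800 / 9.8 = 31.43 mm
Layer 700–610 hPa: Δp = 90 hPa = 9000 Pa, q̄ = 0.0046 kg/kg → 0.0046 × 9000 / 9.8 = 4.22 mm
Layer 610–430 hPa: Δp = 180 hPa = 18000 Pa, q̄ = 0.0022 kg/kg → 0.0022 × 18000 / 9.8 = 4.04 mm
Layer 430–320 hPa: Δp = 110 hPa = 11000 Pa, q̄ = 0.0017 kg/kg → 0.0017 × 11000 / 9.8 = 1.91 mm
Layer 320–200 hPa: Δp = 120 hPa = 12000 Pa, q̄ = 0.0012 kg/kg → 0.0012 × 12000 / 9.8 = 1.47 mm
PW = 31.43 + 4.22 + 4.04 + 1.91 + 1.47 = 43.07 ≈ 43.1 mm.

PW ≈ 43.1 mm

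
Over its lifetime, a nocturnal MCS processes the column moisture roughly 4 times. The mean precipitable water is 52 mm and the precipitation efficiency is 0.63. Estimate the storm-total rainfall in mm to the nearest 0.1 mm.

Each cycle deposits ε × PW = 0.63 × 52 = 32.76 mm.
Over 4 cycles: 4 × 32.76 = 131.0 mm.

rainfall ≈ 131.0 mm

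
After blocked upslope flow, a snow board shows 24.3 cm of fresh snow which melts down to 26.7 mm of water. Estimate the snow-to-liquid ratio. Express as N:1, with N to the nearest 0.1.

Ratio = snow depth / SWE = 243 mm / 26.7 mm = 9.1, i.e. 9.1:1.

ratio ≈ 9.1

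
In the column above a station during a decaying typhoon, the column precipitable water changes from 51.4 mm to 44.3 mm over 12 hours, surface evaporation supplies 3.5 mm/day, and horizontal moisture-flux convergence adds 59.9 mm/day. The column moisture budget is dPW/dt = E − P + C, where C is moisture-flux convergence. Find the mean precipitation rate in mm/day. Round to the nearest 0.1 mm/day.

P ≈ 77.6 mm/day

dPW/dt = (44.3 − 51.4) mm / (12/24 day) = -14.200 mm/day.
P = E + C − dPW/dt = 3.5 + (59.9) − (-14.200) = 77.6 mm/day.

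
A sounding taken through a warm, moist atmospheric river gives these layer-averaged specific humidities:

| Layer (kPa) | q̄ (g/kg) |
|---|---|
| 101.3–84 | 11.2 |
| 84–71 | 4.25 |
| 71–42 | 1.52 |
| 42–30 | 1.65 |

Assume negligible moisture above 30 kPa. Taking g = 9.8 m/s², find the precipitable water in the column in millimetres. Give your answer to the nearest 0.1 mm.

PW ≈ 31.9 mm

Precipitable water is the column-integrated vapour mass per unit area: PW = (1/g) Σ q̄ Δp, with q in kg/kg and Δp in Pa (1 kg/m² of water = 1 mm).
Layer 101.3–84 kPa: Δp = 173 hPa = 17300 Pa, q̄ = 0.0112 kg/kg → 0.0112 × 17300 / 9.8 = 19.77 mm
Layer 84–71 kPa: Δp = 130 hPa = 13000 Pa, q̄ = 0.00425 kg/kg → 0.00425 × 13000 / 9.8 = 5.64 mm
Layer 71–42 kPa: Δp = 290 hPa = 29000 Pa, q̄ = 0.00152 kg/kg → 0.00152 × 29000 / 9.8 = 4.50 mm
Layer 42–30 kPa: Δp = 120 hPa = 12000 Pa, q̄ = 0.00165 kg/kg → 0.00165 × 12000 / 9.8 = 2.02 mm
PW = 19.77 + 5.64 + 4.50 + 2.02 = 31.93 ≈ 31.9 mm.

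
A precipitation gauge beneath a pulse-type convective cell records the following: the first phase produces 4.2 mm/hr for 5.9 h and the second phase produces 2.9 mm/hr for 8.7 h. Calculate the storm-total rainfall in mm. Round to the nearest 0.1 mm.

total ≈ 50.0 mm

Total = Σ Rᵢ Δtᵢ = 4.2 × 5.9 + 2.9 × 8.7
      = 24.78 + 25.23 = 50.0 mm.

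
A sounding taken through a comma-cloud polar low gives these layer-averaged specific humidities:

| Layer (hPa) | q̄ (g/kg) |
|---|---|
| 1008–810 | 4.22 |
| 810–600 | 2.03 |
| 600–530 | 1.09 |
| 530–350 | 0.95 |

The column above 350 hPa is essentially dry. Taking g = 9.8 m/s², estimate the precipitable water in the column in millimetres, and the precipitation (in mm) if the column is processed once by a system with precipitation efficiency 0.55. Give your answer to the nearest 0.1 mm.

Precipitable water is the column-integrated vapour mass per unit area: PW = (1/g) Σ q̄ Δp, with q in kg/kg and Δp in Pa (1 kg/m² of water = 1 mm).
Layer 1008–810 hPa: Δp = 198 hPa = 19800 Pa, q̄ = 0.00422 kg/kg → 0.00422 × 19800 / 9.8 = 8.53 mm
Layer 810–600 hPa: Δp = 210 hPa = 21000 Pa, q̄ = 0.00203 kg/kg → 0.00203 × 21000 / 9.8 = 4.35 mm
Layer 600–530 hPa: Δp = 70 hPa = 7000 Pa, q̄ = 0.00109 kg/kg → 0.00109 × 7000 / 9.8 = 0.78 mm
Layer 530–350 hPa: Δp = 180 hPa = 18000 Pa, q̄ = 0.00095 kg/kg → 0.00095 × 18000 / 9.8 = 1.74 mm
PW = 8.53 + 4.35 + 0.78 + 1.74 = 15.40 ≈ 15.4 mm.
Precipitation = ε × PW = 0.55 × 15.4 = 8.5 mm.

PW ≈ 15.4 mm; precipitation ≈ 8.5 mm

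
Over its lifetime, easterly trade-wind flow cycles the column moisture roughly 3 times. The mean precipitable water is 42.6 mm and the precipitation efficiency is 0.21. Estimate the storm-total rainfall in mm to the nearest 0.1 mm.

rainfall ≈ 26.8 mm

Each cycle deposits ε × PW = 0.21 × 42.6 = 8.946 mm.
Over 3 cycles: 3 × 8.946 = 26.8 mm.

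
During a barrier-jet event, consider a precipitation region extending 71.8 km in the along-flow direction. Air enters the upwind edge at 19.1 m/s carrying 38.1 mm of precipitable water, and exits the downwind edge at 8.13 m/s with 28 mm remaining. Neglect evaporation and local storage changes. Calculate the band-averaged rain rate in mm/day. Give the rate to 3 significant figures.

Column moisture flux per unit crosswind length is F = V × PW.
Inflow: F_in = 19.1 × 38.1 = 727.71 mm·m/s
Outflow: F_out = 8.13 × 28 = 227.64 mm·m/s
Steady-state rate R = (F_in − F_out)/L = (727.71 − 227.64) / 71800 m = 6.965e-03 mm/s.
R = 6.965e-03 × 3600 × 24 = 602 mm/day.

R ≈ 602 mm/day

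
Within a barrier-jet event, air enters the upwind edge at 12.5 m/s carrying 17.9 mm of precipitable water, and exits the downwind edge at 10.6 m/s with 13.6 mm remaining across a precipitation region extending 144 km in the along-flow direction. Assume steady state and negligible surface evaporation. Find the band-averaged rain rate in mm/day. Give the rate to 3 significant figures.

R ≈ 47.8 mm/day

Column moisture flux per unit crosswind length is F = V × PW.
Inflow: F_in = 12.5 × 17.9 = 223.75 mm·m/s
Outflow: F_out = 10.6 × 13.6 = 144.16 mm·m/s
Steady-state rate R = (F_in − F_out)/L = (223.75 − 144.16) / 144000 m = 5.527e-04 mm/s.
R = 5.527e-04 × 3600 × 24 = 47.8 mm/day.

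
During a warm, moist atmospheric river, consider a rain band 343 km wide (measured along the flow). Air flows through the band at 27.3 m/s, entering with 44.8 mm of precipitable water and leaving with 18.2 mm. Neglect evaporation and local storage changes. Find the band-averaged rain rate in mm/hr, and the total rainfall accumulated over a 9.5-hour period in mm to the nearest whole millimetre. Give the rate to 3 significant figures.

Column moisture flux per unit crosswind length is F = V × PW.
Inflow: F_in = 27.3 × 44.8 = 1223.04 mm·m/s
Outflow: F_out = 27.3 × 18.2 = 496.86 mm·m/s
Steady-state rate R = (F_in − F_out)/L = (1223.04 − 496.86) / 343000 m = 2.117e-03 mm/s.
R = 2.117e-03 × 3600 = 7.62 mm/hr.
Over 9.5 h: total = 7.62 × 9.5 = 72.39 ≈ 72 mm.

R ≈ 7.62 mm/hr; total ≈ 72 mm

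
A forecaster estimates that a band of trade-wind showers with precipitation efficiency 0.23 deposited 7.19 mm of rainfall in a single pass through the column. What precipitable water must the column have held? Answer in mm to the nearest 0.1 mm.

PW = rainfall / ε = 7.19 / 0.23 = 31.3 mm.

PW ≈ 31.3 mm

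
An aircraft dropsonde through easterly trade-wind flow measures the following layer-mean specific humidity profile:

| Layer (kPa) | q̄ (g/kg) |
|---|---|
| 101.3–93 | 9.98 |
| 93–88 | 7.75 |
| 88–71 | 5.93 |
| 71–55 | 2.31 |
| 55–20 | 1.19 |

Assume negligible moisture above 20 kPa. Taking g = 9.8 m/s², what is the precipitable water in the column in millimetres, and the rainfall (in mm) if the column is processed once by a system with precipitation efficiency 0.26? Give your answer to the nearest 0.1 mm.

Precipitable water is the column-integrated vapour mass per unit area: PW = (1/g) Σ q̄ Δp, with q in kg/kg and Δp in Pa (1 kg/m² of water = 1 mm).
Layer 101.3–93 kPa: Δp = 83 hPa = 8300 Pa, q̄ = 0.00998 kg/kg → 0.00998 × 8300 / 9.8 = 8.45 mm
Layer 93–88 kPa: Δp = 50 hPa = 5000 Pa, q̄ = 0.00775 kg/kg → 0.00775 × 5000 / 9.8 = 3.95 mm
Layer 88–71 kPa: Δp = 170 hPa = 17000 Pa, q̄ = 0.00593 kg/kg → 0.00593 × 17000 / 9.8 = 10.29 mm
Layer 71–55 kPa: Δp = 160 hPa = 16000 Pa, q̄ = 0.00231 kg/kg → 0.00231 × 16000 / 9.8 = 3.77 mm
Layer 55–20 kPa: Δp = 350 hPa = 35000 Pa, q̄ = 0.00119 kg/kg → 0.00119 × 35000 / 9.8 = 4.25 mm
PW = 8.45 + 3.95 + 10.29 + 3.77 + 4.25 = 30.71 ≈ 30.7 mm.
Rainfall = ε × PW = 0.26 × 30.7 = 8.0 mm.

PW ≈ 30.7 mm; rainfall ≈ 8.0 mm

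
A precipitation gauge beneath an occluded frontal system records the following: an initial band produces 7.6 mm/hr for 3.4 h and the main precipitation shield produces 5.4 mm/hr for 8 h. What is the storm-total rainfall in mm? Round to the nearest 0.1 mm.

Total = Σ Rᵢ Δtᵢ = 7.6 × 3.4 + 5.4 × 8
      = 25.84 + 43.2 = 69.0 mm.

total ≈ 69.0 mm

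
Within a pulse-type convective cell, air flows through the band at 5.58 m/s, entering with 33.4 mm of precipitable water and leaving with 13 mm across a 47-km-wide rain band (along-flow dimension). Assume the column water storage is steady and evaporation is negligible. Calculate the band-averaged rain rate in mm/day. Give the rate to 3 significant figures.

Column moisture flux per unit crosswind length is F = V × PW.
Inflow: F_in = 5.58 × 33.4 = 186.372 mm·m/s
Outflow: F_out = 5.58 × 13 = 72.54 mm·m/s
Steady-state rate R = (F_in − F_out)/L = (186.372 − 72.54) / 47000 m = 2.422e-03 mm/s.
R = 2.422e-03 × 3600 × 24 = 209 mm/day.

R ≈ 209 mm/day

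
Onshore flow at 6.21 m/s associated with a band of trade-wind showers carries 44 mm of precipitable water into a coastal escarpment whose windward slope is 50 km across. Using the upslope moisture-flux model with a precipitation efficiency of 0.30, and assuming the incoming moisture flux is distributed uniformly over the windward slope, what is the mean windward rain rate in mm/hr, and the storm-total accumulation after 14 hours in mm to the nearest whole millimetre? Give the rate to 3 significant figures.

Incoming column moisture flux per unit ridge length: F = V × PW = 6.21 × 44 = 273.24 mm·m/s.
Spread over the 50 km slope with efficiency ε = 0.30: R = ε·F/W = 0.30 × 273.24 / 50000 m = 1.639e-03 mm/s.
R = 1.639e-03 × 3600 = 5.90 mm/hr.
Over 14 h: total = 5.90 × 14 = 82.6 ≈ 83 mm.

R ≈ 5.90 mm/hr; total ≈ 83 mm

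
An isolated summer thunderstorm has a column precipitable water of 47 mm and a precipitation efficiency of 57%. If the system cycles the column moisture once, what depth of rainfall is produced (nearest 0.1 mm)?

Rainfall = ε × PW = 0.57 × 47 = 26.8 mm.

rainfall ≈ 26.8 mm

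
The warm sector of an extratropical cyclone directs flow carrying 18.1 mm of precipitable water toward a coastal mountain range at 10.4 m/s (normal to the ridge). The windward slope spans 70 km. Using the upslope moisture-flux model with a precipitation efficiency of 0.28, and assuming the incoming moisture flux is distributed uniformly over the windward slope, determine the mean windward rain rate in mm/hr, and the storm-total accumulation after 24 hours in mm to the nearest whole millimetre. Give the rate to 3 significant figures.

Incoming column moisture flux per unit ridge length: F = V × PW = 10.4 × 18.1 = 188.24 mm·m/s.
Spread over the 70 km slope with efficiency ε = 0.28: R = ε·F/W = 0.28 × 188.24 / 70000 m = 7.530e-04 mm/s.
R = 7.530e-04 × 3600 = 2.71 mm/hr.
Over 24 h: total = 2.71 × 24 = 65.04 ≈ 65 mm.

R ≈ 2.71 mm/hr; total ≈ 65 mm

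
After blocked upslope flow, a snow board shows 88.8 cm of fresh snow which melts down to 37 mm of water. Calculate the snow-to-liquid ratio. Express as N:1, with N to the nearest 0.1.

Ratio = snow depth / SWE = 888 mm / 37 mm = 24.0, i.e. 24.0:1.

ratio ≈ 24.0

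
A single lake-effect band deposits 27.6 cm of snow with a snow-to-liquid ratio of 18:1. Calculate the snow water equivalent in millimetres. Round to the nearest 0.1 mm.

SWE ≈ 15.3 mm

SWE = snow depth / ratio = 27.6 cm / 18 = 1.533 cm = 15.3 mm.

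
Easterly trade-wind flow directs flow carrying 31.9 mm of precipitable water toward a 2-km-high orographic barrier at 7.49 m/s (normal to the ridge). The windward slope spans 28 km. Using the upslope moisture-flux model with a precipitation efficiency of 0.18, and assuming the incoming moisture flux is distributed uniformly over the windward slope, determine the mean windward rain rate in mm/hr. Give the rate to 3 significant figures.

R ≈ 5.53 mm/hr

Incoming column moisture flux per unit ridge length: F = V × PW = 7.49 × 31.9 = 238.931 mm·m/s.
Spread over the 28 km slope with efficiency ε = 0.18: R = ε·F/W = 0.18 × 238.931 / 28000 m = 1.536e-03 mm/s.
R = 1.536e-03 × 3600 = 5.53 mm/hr.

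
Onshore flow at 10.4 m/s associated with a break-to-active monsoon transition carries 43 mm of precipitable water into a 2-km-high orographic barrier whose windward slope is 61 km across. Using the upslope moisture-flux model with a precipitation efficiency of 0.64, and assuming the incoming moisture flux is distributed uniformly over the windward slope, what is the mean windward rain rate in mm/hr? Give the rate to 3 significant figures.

R ≈ 16.9 mm/hr

Incoming column moisture flux per unit ridge length: F = V × PW = 10.4 × 43 = 447.2 mm·m/s.
Spread over the 61 km slope with efficiency ε = 0.64: R = ε·F/W = 0.64 × 447.2 / 61000 m = 4.692e-03 mm/s.
R = 4.692e-03 × 3600 = 16.9 mm/hr.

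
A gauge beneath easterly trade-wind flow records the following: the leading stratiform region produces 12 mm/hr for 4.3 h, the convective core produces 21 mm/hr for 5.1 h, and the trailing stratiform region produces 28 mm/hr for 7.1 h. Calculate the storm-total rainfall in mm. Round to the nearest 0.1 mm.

total ≈ 357.5 mm

Total = Σ Rᵢ Δtᵢ = 12 × 4.3 + 21 × 5.1 + 28 × 7.1
      = 51.6 + 107.1 + 198.8 = 357.5 mm.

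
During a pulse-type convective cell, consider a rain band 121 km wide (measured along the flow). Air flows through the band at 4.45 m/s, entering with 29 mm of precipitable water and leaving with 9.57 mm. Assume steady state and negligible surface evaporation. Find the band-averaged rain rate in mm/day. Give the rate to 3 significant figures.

R ≈ 61.7 mm/day

Column moisture flux per unit crosswind length is F = V × PW.
Inflow: F_in = 4.45 × 29 = 129.05 mm·m/s
Outflow: F_out = 4.45 × 9.57 = 42.5865 mm·m/s
Steady-state rate R = (F_in − F_out)/L = (129.05 − 42.5865) / 121000 m = 7.146e-04 mm/s.
R = 7.146e-04 × 3600 × 24 = 61.7 mm/day.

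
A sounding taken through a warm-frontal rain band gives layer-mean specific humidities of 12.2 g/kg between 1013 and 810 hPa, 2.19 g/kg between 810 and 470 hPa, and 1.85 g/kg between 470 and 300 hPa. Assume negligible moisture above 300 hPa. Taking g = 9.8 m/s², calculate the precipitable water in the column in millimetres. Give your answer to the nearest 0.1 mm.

PW ≈ 36.1 mm

Precipitable water is the column-integrated vapour mass per unit area: PW = (1/g) Σ q̄ Δp, with q in kg/kg and Δp in Pa (1 kg/m² of water = 1 mm).
Layer 1013–810 hPa: Δp = 203 hPa = 20300 Pa, q̄ = 0.0122 kg/kg → 0.0122 × 20300 / 9.8 = 25.27 mm
Layer 810–470 hPa: Δp = 340 hPa = 34000 Pa, q̄ = 0.00219 kg/kg → 0.00219 × 34000 / 9.8 = 7.60 mm
Layer 470–300 hPa: Δp = 170 hPa = 17000 Pa, q̄ = 0.00185 kg/kg → 0.00185 × 17000 / 9.8 = 3.21 mm
PW = 25.27 + 7.60 + 3.21 = 36.08 ≈ 36.1 mm.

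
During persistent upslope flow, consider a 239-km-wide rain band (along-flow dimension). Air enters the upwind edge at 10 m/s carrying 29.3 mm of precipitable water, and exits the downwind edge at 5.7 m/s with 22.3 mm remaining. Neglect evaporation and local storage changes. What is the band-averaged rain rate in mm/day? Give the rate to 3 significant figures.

Column moisture flux per unit crosswind length is F = V × PW.
Inflow: F_in = 10 × 29.3 = 293 mm·m/s
Outflow: F_out = 5.7 × 22.3 = 127.11 mm·m/s
Steady-state rate R = (F_in − F_out)/L = (293 − 127.11) / 239000 m = 6.941e-04 mm/s.
R = 6.941e-04 × 3600 × 24 = 60.0 mm/day.

R ≈ 60.0 mm/day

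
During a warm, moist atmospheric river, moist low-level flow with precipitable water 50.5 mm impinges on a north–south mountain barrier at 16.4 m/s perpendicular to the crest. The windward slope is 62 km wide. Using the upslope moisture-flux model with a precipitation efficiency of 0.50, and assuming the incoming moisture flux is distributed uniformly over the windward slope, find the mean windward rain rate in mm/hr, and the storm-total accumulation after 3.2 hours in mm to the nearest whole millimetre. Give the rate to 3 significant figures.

R ≈ 24.0 mm/hr; total ≈ 77 mm

Incoming column moisture flux per unit ridge length: F = V × PW = 16.4 × 50.5 = 828.2 mm·m/s.
Spread over the 62 km slope with efficiency ε = 0.50: R = ε·F/W = 0.50 × 828.2 / 62000 m = 6.679e-03 mm/s.
R = 6.679e-03 × 3600 = 24.0 mm/hr.
Over 3.2 h: total = 24.0 × 3.2 = 76.8 ≈ 77 mm.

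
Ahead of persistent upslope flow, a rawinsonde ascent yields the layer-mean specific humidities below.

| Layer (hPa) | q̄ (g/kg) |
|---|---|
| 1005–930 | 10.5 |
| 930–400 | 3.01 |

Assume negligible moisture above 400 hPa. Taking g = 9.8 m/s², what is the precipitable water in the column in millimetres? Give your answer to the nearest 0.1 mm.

PW ≈ 24.3 mm

Precipitable water is the column-integrated vapour mass per unit area: PW = (1/g) Σ q̄ Δp, with q in kg/kg and Δp in Pa (1 kg/m² of water = 1 mm).
Layer 1005–930 hPa: Δp = 75 hPa = 7500 Pa, q̄ = 0.0105 kg/kg → 0.0105 × 7500 / 9.8 = 8.04 mm
Layer 930–400 hPa: Δp = 530 hPa = 53000 Pa, q̄ = 0.00301 kg/kg → 0.00301 × 53000 / 9.8 = 16.28 mm
PW = 8.04 + 16.28 = 24.32 ≈ 24.3 mm.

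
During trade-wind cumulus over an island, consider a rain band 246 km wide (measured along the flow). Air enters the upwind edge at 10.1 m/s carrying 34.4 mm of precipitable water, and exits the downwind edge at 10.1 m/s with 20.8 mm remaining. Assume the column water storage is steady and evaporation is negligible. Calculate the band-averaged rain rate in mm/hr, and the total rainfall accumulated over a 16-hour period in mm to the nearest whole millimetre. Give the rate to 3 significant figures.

R ≈ 2.01 mm/hr; total ≈ 32 mm

Column moisture flux per unit crosswind length is F = V × PW.
Inflow: F_in = 10.1 × 34.4 = 347.44 mm·m/s
Outflow: F_out = 10.1 × 20.8 = 210.08 mm·m/s
Steady-state rate R = (F_in − F_out)/L = (347.44 − 210.08) / 246000 m = 5.584e-04 mm/s.
R = 5.584e-04 × 3600 = 2.01 mm/hr.
Over 16 h: total = 2.01 × 16 = 32.16 ≈ 32 mm.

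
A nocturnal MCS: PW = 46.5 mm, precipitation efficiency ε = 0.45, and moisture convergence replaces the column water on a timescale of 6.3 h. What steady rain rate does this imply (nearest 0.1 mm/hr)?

R ≈ 3.3 mm/hr

Each overturning extracts ε × PW = 0.45 × 46.5 = 20.925 mm.
Rate = ε·PW / τ = 20.925 / 6.3 h = 3.3 mm/hr.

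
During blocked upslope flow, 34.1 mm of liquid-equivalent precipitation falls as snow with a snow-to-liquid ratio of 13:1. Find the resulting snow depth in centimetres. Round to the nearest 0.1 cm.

Snow depth = liquid × ratio = 34.1 mm × 13 = 443.3 mm = 44.3 cm.

snow depth ≈ 44.3 cm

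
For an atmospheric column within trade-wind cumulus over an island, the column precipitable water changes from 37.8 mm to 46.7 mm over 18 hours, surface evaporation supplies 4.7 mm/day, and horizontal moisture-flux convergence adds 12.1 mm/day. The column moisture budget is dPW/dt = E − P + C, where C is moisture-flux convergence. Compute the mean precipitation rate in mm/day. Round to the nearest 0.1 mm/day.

dPW/dt = (46.7 − 37.8) mm / (18/24 day) = +11.867 mm/day.
P = E + C − dPW/dt = 4.7 + (12.1) − (+11.867) = 4.9 mm/day.

P ≈ 4.9 mm/day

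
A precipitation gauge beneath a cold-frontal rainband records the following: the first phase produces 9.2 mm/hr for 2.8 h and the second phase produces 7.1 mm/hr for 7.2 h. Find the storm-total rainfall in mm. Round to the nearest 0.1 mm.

Total = Σ Rᵢ Δtᵢ = 9.2 × 2.8 + 7.1 × 7.2
      = 25.76 + 51.12 = 76.9 mm.

total ≈ 76.9 mm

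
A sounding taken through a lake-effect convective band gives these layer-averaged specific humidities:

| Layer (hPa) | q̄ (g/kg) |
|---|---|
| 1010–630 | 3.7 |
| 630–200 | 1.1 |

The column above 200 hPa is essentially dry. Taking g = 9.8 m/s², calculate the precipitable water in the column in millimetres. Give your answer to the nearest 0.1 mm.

PW ≈ 19.2 mm

Precipitable water is the column-integrated vapour mass per unit area: PW = (1/g) Σ q̄ Δp, with q in kg/kg and Δp in Pa (1 kg/m² of water = 1 mm).
Layer 1010–630 hPa: Δp = 380 hPa = 38000 Pa, q̄ = 0.0037 kg/kg → 0.0037 × 38000 / 9.8 = 14.35 mm
Layer 630–200 hPa: Δp = 430 hPa = 43000 Pa, q̄ = 0.0011 kg/kg → 0.0011 × 43000 / 9.8 = 4.83 mm
PW = 14.35 + 4.83 = 19.18 ≈ 19.2 mm.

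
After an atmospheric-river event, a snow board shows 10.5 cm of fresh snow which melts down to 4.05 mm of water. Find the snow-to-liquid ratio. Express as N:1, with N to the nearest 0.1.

ratio ≈ 25.9

Ratio = snow depth / SWE = 105 mm / 4.05 mm = 25.9, i.e. 25.9:1.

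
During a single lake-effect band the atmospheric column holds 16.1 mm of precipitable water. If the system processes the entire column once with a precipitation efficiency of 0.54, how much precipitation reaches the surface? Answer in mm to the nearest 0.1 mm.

precipitation ≈ 8.7 mm

Precipitation = ε × PW = 0.54 × 16.1 = 8.7 mm.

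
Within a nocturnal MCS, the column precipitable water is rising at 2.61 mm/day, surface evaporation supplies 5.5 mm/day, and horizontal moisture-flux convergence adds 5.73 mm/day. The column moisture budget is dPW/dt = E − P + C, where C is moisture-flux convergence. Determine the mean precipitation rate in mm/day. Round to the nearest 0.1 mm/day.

dPW/dt = +2.61 mm/day.
P = E + C − dPW/dt = 5.5 + (5.73) − (+2.61) = 8.6 mm/day.

P ≈ 8.6 mm/day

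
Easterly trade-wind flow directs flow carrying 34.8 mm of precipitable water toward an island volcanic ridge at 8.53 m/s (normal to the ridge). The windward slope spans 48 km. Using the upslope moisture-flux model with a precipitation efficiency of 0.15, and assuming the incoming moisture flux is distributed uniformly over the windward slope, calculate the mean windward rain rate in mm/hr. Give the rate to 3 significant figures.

Incoming column moisture flux per unit ridge length: F = V × PW = 8.53 × 34.8 = 296.844 mm·m/s.
Spread over the 48 km slope with efficiency ε = 0.15: R = ε·F/W = 0.15 × 296.844 / 48000 m = 9.276e-04 mm/s.
R = 9.276e-04 × 3600 = 3.34 mm/hr.

R ≈ 3.34 mm/hr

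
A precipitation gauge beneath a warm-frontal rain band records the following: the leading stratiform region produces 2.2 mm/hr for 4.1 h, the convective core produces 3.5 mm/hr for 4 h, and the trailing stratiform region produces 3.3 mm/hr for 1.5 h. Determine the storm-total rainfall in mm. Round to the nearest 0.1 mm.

Total = Σ Rᵢ Δtᵢ = 2.2 × 4.1 + 3.5 × 4 + 3.3 × 1.5
      = 9.02 + 14 + 4.95 = 28.0 mm.

total ≈ 28.0 mm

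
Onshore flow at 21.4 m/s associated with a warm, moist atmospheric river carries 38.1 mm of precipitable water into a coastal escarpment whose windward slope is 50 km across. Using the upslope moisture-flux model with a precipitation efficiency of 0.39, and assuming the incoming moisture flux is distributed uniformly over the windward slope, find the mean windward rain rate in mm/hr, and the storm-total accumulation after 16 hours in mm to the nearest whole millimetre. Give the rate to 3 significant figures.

Incoming column moisture flux per unit ridge length: F = V × PW = 21.4 × 38.1 = 815.34 mm·m/s.
Spread over the 50 km slope with efficiency ε = 0.39: R = ε·F/W = 0.39 × 815.34 / 50000 m = 6.360e-03 mm/s.
R = 6.360e-03 × 3600 = 22.9 mm/hr.
Over 16 h: total = 22.9 × 16 = 366.4 ≈ 366 mm.

R ≈ 22.9 mm/hr; total ≈ 366 mm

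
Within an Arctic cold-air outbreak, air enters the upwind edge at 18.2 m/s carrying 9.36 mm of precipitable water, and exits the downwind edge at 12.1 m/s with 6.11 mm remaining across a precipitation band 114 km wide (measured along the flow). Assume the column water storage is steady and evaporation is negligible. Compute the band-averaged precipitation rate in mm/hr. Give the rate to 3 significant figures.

R ≈ 3.04 mm/hr

Column moisture flux per unit crosswind length is F = V × PW.
Inflow: F_in = 18.2 × 9.36 = 170.352 mm·m/s
Outflow: F_out = 12.1 × 6.11 = 73.931 mm·m/s
Steady-state rate R = (F_in − F_out)/L = (170.352 − 73.931) / 114000 m = 8.458e-04 mm/s.
R = 8.458e-04 × 3600 = 3.04 mm/hr.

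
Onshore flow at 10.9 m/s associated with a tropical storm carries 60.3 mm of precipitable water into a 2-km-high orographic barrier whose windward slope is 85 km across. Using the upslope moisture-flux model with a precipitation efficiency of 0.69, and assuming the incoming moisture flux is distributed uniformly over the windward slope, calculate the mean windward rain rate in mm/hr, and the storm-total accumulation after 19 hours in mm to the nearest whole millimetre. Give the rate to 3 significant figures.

R ≈ 19.2 mm/hr; total ≈ 365 mm

Incoming column moisture flux per unit ridge length: F = V × PW = 10.9 × 60.3 = 657.27 mm·m/s.
Spread over the 85 km slope with efficiency ε = 0.69: R = ε·F/W = 0.69 × 657.27 / 85000 m = 5.335e-03 mm/s.
R = 5.335e-03 × 3600 = 19.2 mm/hr.
Over 19 h: total = 19.2 × 19 = 364.8 ≈ 365 mm.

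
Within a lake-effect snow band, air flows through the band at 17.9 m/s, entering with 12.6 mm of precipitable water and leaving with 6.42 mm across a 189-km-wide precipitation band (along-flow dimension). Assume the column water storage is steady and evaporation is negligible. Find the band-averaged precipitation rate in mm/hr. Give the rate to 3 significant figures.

R ≈ 2.11 mm/hr

Column moisture flux per unit crosswind length is F = V × PW.
Inflow: F_in = 17.9 × 12.6 = 225.54 mm·m/s
Outflow: F_out = 17.9 × 6.42 = 114.918 mm·m/s
Steady-state rate R = (F_in − F_out)/L = (225.54 − 114.918) / 189000 m = 5.853e-04 mm/s.
R = 5.853e-04 × 3600 = 2.11 mm/hr.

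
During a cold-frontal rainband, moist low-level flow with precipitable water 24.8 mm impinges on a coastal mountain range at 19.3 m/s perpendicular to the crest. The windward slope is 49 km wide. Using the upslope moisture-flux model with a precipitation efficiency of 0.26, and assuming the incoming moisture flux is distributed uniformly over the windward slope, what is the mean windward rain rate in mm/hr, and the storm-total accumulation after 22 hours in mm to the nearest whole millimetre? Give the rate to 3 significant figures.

Incoming column moisture flux per unit ridge length: F = V × PW = 19.3 × 24.8 = 478.64 mm·m/s.
Spread over the 49 km slope with efficiency ε = 0.26: R = ε·F/W = 0.26 × 478.64 / 49000 m = 2.540e-03 mm/s.
R = 2.540e-03 × 3600 = 9.14 mm/hr.
Over 22 h: total = 9.14 × 22 = 201.08 ≈ 201 mm.

R ≈ 9.14 mm/hr; total ≈ 201 mm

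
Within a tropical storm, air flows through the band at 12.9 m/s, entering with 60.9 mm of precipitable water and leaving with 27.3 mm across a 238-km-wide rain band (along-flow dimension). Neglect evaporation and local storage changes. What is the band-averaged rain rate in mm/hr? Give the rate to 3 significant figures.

Column moisture flux per unit crosswind length is F = V × PW.
Inflow: F_in = 12.9 × 60.9 = 785.61 mm·m/s
Outflow: F_out = 12.9 × 27.3 = 352.17 mm·m/s
Steady-state rate R = (F_in − F_out)/L = (785.61 − 352.17) / 238000 m = 1.821e-03 mm/s.
R = 1.821e-03 × 3600 = 6.56 mm/hr.

R ≈ 6.56 mm/hr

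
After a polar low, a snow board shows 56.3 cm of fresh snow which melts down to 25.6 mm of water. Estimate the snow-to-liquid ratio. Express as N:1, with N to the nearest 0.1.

Ratio = snow depth / SWE = 563 mm / 25.6 mm = 22.0, i.e. 22.0:1.

ratio ≈ 22.0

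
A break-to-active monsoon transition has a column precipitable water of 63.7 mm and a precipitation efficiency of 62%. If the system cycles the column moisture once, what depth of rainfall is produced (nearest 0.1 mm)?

Rainfall = ε × PW = 0.62 × 63.7 = 39.5 mm.

rainfall ≈ 39.5 mm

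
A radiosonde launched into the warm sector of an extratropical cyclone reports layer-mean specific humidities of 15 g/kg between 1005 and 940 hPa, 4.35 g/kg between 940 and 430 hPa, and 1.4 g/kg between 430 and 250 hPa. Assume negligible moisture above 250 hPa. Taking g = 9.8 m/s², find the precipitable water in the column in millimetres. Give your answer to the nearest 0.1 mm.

PW ≈ 35.2 mm

Precipitable water is the column-integrated vapour mass per unit area: PW = (1/g) Σ q̄ Δp, with q in kg/kg and Δp in Pa (1 kg/m² of water = 1 mm).
Layer 1005–940 hPa: Δp = 65 hPa = 6500 Pa, q̄ = 0.015 kg/kg → 0.015 × 6500 / 9.8 = 9.95 mm
Layer 940–430 hPa: Δp = 510 hPa = 51000 Pa, q̄ = 0.00435 kg/kg → 0.00435 × 51000 / 9.8 = 22.64 mm
Layer 430–250 hPa: Δp = 180 hPa = 18000 Pa, q̄ = 0.0014 kg/kg → 0.0014 × 18000 / 9.8 = 2.57 mm
PW = 9.95 + 22.64 + 2.57 = 35.16 ≈ 35.2 mm.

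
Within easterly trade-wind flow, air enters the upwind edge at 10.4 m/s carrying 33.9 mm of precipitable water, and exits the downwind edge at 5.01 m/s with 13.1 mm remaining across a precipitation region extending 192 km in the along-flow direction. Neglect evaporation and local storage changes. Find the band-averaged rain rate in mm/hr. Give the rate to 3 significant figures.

R ≈ 5.38 mm/hr

Column moisture flux per unit crosswind length is F = V × PW.
Inflow: F_in = 10.4 × 33.9 = 352.56 mm·m/s
Outflow: F_out = 5.01 × 13.1 = 65.631 mm·m/s
Steady-state rate R = (F_in − F_out)/L = (352.56 − 65.631) / 192000 m = 1.494e-03 mm/s.
R = 1.494e-03 × 3600 = 5.38 mm/hr.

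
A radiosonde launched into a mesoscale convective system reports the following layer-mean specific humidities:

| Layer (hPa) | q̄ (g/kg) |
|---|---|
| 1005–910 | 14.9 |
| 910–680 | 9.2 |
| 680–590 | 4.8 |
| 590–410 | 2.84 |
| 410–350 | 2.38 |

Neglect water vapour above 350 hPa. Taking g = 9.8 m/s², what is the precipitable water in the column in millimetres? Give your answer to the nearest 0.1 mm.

Precipitable water is the column-integrated vapour mass per unit area: PW = (1/g) Σ q̄ Δp, with q in kg/kg and Δp in Pa (1 kg/m² of water = 1 mm).
Layer 1005–910 hPa: Δp = 95 hPa = 9500 Pa, q̄ = 0.0149 kg/kg → 0.0149 × 9500 / 9.8 = 14.44 mm
Layer 910–680 hPa: Δp = 230 hPa = 23000 Pa, q̄ = 0.0092 kg/kg → 0.0092 × 23000 / 9.8 = 21.59 mm
Layer 680–590 hPa: Δp = 90 hPa = 9000 Pa, q̄ = 0.0048 kg/kg → 0.0048 × 9000 / 9.8 = 4.41 mm
Layer 590–410 hPa: Δp = 180 hPa = 18000 Pa, q̄ = 0.00284 kg/kg → 0.00284 × 18000 / 9.8 = 5.22 mm
Layer 410–350 hPa: Δp = 60 hPa = 6000 Pa, q̄ = 0.00238 kg/kg → 0.00238 × 6000 / 9.8 = 1.46 mm
PW = 14.44 + 21.59 + 4.41 + 5.22 + 1.46 = 47.12 ≈ 47.1 mm.

PW ≈ 47.1 mm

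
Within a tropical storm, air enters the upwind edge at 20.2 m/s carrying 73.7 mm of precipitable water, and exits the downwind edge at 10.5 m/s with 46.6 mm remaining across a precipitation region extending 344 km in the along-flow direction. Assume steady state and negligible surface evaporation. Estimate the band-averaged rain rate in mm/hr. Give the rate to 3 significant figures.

Column moisture flux per unit crosswind length is F = V × PW.
Inflow: F_in = 20.2 × 73.7 = 1488.74 mm·m/s
Outflow: F_out = 10.5 × 46.6 = 489.3 mm·m/s
Steady-state rate R = (F_in − F_out)/L = (1488.74 − 489.3) / 344000 m = 2.905e-03 mm/s.
R = 2.905e-03 × 3600 = 10.5 mm/hr.

R ≈ 10.5 mm/hr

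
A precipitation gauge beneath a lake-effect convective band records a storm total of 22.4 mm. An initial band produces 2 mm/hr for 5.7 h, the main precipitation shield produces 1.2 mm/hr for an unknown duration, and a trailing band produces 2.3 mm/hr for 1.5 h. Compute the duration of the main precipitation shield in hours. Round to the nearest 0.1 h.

duration ≈ 6.3 h

Known phases: 2 × 5.7 + 2.3 × 1.5 = 11.4 + 3.45 = 14.85 mm.
Remaining depth = 22.4 − 14.85 = 7.55 mm.
Duration = 7.55 / 1.2 = 6.3 h.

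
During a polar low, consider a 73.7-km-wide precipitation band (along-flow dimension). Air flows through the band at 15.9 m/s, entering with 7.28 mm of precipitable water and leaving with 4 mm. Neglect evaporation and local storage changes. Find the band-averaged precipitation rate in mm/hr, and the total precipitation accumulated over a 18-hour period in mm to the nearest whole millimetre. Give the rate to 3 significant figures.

R ≈ 2.55 mm/hr; total ≈ 46 mm

Column moisture flux per unit crosswind length is F = V × PW.
Inflow: F_in = 15.9 × 7.28 = 115.752 mm·m/s
Outflow: F_out = 15.9 × 4 = 63.6 mm·m/s
Steady-state rate R = (F_in − F_out)/L = (115.752 − 63.6) / 73700 m = 7.076e-04 mm/s.
R = 7.076e-04 × 3600 = 2.55 mm/hr.
Over 18 h: total = 2.55 × 18 = 45.9 ≈ 46 mm.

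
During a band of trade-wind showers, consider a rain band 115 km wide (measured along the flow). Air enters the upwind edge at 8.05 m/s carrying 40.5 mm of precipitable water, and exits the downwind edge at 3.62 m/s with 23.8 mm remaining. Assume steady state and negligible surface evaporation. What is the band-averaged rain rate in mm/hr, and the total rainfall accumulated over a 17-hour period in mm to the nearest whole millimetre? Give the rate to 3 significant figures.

Column moisture flux per unit crosswind length is F = V × PW.
Inflow: F_in = 8.05 × 40.5 = 326.025 mm·m/s
Outflow: F_out = 3.62 × 23.8 = 86.156 mm·m/s
Steady-state rate R = (F_in − F_out)/L = (326.025 − 86.156) / 115000 m = 2.086e-03 mm/s.
R = 2.086e-03 × 3600 = 7.51 mm/hr.
Over 17 h: total = 7.51 × 17 = 127.67 ≈ 128 mm.

R ≈ 7.51 mm/hr; total ≈ 128 mm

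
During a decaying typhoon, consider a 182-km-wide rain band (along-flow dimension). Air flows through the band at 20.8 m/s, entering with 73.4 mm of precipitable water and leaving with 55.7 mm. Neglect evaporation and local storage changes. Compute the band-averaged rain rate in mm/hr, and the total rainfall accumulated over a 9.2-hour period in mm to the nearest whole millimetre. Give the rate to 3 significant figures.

Column moisture flux per unit crosswind length is F = V × PW.
Inflow: F_in = 20.8 × 73.4 = 1526.72 mm·m/s
Outflow: F_out = 20.8 × 55.7 = 1158.56 mm·m/s
Steady-state rate R = (F_in − F_out)/L = (1526.72 − 1158.56) / 182000 m = 2.023e-03 mm/s.
R = 2.023e-03 × 3600 = 7.28 mm/hr.
Over 9.2 h: total = 7.28 × 9.2 = 66.976 ≈ 67 mm.

R ≈ 7.28 mm/hr; total ≈ 67 mm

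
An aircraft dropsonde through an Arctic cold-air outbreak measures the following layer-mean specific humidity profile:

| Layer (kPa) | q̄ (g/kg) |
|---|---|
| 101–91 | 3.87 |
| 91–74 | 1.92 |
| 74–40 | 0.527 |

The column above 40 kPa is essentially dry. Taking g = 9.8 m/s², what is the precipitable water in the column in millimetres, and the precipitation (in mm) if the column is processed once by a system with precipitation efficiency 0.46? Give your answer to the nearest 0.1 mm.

Precipitable water is the column-integrated vapour mass per unit area: PW = (1/g) Σ q̄ Δp, with q in kg/kg and Δp in Pa (1 kg/m² of water = 1 mm).
Layer 101–91 kPa: Δp = 100 hPa = 10000 Pa, q̄ = 0.00387 kg/kg → 0.00387 × 10000 / 9.8 = 3.95 mm
Layer 91–74 kPa: Δp = 170 hPa = 17000 Pa, q̄ = 0.00192 kg/kg → 0.00192 × 17000 / 9.8 = 3.33 mm
Layer 74–40 kPa: Δp = 340 hPa = 34000 Pa, q̄ = 0.000527 kg/kg → 0.000527 × 34000 / 9.8 = 1.83 mm
PW = 3.95 + 3.33 + 1.83 = 9.11 ≈ 9.1 mm.
Precipitation = ε × PW = 0.46 × 9.1 = 4.2 mm.

PW ≈ 9.1 mm; precipitation ≈ 4.2 mm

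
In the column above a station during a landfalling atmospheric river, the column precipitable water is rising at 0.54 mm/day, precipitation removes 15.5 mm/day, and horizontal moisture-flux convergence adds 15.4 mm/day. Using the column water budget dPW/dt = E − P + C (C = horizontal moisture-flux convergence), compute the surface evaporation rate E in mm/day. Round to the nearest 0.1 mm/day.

E ≈ 0.6 mm/day

dPW/dt = +0.54 mm/day.
E = dPW/dt + P − C = (+0.54) + 15.5 − (15.4) = 0.6 mm/day.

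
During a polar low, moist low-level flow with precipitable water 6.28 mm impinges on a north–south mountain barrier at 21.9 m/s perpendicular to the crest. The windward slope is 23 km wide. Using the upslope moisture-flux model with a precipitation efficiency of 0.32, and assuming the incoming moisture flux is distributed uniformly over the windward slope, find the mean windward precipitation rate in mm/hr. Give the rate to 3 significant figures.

R ≈ 6.89 mm/hr

Incoming column moisture flux per unit ridge length: F = V × PW = 21.9 × 6.28 = 137.532 mm·m/s.
Spread over the 23 km slope with efficiency ε = 0.32: R = ε·F/W = 0.32 × 137.532 / 23000 m = 1.913e-03 mm/s.
R = 1.913e-03 × 3600 = 6.89 mm/hr.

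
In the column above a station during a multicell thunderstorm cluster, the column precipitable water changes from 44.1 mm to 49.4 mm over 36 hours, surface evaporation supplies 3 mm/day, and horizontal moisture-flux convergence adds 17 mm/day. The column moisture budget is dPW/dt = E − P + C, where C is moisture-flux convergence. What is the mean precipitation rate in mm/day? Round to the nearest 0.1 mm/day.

dPW/dt = (49.4 − 44.1) mm / (36/24 day) = +3.533 mm/day.
P = E + C − dPW/dt = 3 + (17) − (+3.533) = 16.5 mm/day.

P ≈ 16.5 mm/day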